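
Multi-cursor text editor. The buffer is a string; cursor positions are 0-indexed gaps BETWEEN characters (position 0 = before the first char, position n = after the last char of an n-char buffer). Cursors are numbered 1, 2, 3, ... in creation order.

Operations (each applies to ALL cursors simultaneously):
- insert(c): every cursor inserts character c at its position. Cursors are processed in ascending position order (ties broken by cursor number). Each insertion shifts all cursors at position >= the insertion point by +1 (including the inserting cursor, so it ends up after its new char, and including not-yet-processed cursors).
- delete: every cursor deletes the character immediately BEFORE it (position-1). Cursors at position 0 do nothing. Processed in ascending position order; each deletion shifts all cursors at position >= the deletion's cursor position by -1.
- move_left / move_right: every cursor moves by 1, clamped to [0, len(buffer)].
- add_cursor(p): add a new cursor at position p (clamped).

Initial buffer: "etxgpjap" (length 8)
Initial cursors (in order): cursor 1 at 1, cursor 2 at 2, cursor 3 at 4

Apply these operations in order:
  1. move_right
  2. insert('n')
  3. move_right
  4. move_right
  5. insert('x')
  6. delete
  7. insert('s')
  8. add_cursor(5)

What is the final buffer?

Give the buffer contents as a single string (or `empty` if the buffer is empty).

After op 1 (move_right): buffer="etxgpjap" (len 8), cursors c1@2 c2@3 c3@5, authorship ........
After op 2 (insert('n')): buffer="etnxngpnjap" (len 11), cursors c1@3 c2@5 c3@8, authorship ..1.2..3...
After op 3 (move_right): buffer="etnxngpnjap" (len 11), cursors c1@4 c2@6 c3@9, authorship ..1.2..3...
After op 4 (move_right): buffer="etnxngpnjap" (len 11), cursors c1@5 c2@7 c3@10, authorship ..1.2..3...
After op 5 (insert('x')): buffer="etnxnxgpxnjaxp" (len 14), cursors c1@6 c2@9 c3@13, authorship ..1.21..23..3.
After op 6 (delete): buffer="etnxngpnjap" (len 11), cursors c1@5 c2@7 c3@10, authorship ..1.2..3...
After op 7 (insert('s')): buffer="etnxnsgpsnjasp" (len 14), cursors c1@6 c2@9 c3@13, authorship ..1.21..23..3.
After op 8 (add_cursor(5)): buffer="etnxnsgpsnjasp" (len 14), cursors c4@5 c1@6 c2@9 c3@13, authorship ..1.21..23..3.

Answer: etnxnsgpsnjasp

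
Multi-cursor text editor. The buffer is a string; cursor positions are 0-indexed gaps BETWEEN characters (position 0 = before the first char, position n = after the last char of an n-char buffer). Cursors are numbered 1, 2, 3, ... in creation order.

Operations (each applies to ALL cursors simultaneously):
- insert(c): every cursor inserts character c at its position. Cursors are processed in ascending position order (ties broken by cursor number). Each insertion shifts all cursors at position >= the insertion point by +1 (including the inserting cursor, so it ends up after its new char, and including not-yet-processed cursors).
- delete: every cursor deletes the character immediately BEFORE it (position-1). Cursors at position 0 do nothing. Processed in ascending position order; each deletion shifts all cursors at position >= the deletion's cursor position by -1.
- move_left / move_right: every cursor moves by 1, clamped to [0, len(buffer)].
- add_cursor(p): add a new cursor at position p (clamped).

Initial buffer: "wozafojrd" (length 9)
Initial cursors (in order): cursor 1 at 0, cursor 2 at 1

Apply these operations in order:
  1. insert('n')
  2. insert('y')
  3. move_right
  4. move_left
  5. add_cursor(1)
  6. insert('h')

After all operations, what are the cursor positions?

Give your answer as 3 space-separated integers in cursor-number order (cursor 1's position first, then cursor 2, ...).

Answer: 4 8 2

Derivation:
After op 1 (insert('n')): buffer="nwnozafojrd" (len 11), cursors c1@1 c2@3, authorship 1.2........
After op 2 (insert('y')): buffer="nywnyozafojrd" (len 13), cursors c1@2 c2@5, authorship 11.22........
After op 3 (move_right): buffer="nywnyozafojrd" (len 13), cursors c1@3 c2@6, authorship 11.22........
After op 4 (move_left): buffer="nywnyozafojrd" (len 13), cursors c1@2 c2@5, authorship 11.22........
After op 5 (add_cursor(1)): buffer="nywnyozafojrd" (len 13), cursors c3@1 c1@2 c2@5, authorship 11.22........
After op 6 (insert('h')): buffer="nhyhwnyhozafojrd" (len 16), cursors c3@2 c1@4 c2@8, authorship 1311.222........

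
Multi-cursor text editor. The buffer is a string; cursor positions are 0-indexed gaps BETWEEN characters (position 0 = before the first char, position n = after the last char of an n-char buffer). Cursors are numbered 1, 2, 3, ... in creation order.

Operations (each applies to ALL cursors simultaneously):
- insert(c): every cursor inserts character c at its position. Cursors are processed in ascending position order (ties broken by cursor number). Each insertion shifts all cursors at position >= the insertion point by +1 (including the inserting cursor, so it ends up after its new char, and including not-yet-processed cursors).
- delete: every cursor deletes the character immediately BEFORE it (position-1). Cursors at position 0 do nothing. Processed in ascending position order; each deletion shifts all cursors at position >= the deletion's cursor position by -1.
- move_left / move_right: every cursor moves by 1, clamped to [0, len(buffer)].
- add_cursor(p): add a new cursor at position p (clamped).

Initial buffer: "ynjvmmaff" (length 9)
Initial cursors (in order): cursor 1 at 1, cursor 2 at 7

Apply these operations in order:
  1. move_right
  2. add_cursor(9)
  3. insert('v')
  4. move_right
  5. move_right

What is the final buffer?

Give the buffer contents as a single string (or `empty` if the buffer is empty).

After op 1 (move_right): buffer="ynjvmmaff" (len 9), cursors c1@2 c2@8, authorship .........
After op 2 (add_cursor(9)): buffer="ynjvmmaff" (len 9), cursors c1@2 c2@8 c3@9, authorship .........
After op 3 (insert('v')): buffer="ynvjvmmafvfv" (len 12), cursors c1@3 c2@10 c3@12, authorship ..1......2.3
After op 4 (move_right): buffer="ynvjvmmafvfv" (len 12), cursors c1@4 c2@11 c3@12, authorship ..1......2.3
After op 5 (move_right): buffer="ynvjvmmafvfv" (len 12), cursors c1@5 c2@12 c3@12, authorship ..1......2.3

Answer: ynvjvmmafvfv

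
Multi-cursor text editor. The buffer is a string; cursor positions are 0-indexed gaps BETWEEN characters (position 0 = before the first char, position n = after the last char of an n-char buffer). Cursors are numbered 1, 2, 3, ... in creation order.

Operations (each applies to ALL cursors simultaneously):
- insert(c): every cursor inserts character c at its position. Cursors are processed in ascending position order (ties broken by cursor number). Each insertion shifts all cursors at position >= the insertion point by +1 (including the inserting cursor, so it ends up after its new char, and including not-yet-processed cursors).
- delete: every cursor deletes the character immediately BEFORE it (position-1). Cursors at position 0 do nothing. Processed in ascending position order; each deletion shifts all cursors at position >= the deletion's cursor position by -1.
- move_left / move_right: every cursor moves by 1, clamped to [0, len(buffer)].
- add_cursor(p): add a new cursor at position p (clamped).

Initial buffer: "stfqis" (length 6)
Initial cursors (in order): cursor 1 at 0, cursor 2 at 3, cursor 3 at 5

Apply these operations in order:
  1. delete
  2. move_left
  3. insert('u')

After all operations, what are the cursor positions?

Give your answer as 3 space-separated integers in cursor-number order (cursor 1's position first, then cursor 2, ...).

Answer: 1 3 5

Derivation:
After op 1 (delete): buffer="stqs" (len 4), cursors c1@0 c2@2 c3@3, authorship ....
After op 2 (move_left): buffer="stqs" (len 4), cursors c1@0 c2@1 c3@2, authorship ....
After op 3 (insert('u')): buffer="usutuqs" (len 7), cursors c1@1 c2@3 c3@5, authorship 1.2.3..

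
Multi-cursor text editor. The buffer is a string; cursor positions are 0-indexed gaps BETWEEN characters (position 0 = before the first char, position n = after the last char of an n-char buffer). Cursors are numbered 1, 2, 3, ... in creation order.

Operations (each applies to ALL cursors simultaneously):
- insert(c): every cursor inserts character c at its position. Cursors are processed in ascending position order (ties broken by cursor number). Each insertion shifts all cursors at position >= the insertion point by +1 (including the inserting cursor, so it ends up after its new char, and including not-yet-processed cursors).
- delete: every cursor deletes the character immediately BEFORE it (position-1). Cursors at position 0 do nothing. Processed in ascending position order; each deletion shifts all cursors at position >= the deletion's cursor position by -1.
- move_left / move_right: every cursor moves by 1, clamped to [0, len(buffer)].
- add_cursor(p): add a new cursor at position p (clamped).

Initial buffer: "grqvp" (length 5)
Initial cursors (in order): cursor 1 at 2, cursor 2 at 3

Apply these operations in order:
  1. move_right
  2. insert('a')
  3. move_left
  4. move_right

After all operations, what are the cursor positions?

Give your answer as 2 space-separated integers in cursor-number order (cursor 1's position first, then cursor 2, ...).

Answer: 4 6

Derivation:
After op 1 (move_right): buffer="grqvp" (len 5), cursors c1@3 c2@4, authorship .....
After op 2 (insert('a')): buffer="grqavap" (len 7), cursors c1@4 c2@6, authorship ...1.2.
After op 3 (move_left): buffer="grqavap" (len 7), cursors c1@3 c2@5, authorship ...1.2.
After op 4 (move_right): buffer="grqavap" (len 7), cursors c1@4 c2@6, authorship ...1.2.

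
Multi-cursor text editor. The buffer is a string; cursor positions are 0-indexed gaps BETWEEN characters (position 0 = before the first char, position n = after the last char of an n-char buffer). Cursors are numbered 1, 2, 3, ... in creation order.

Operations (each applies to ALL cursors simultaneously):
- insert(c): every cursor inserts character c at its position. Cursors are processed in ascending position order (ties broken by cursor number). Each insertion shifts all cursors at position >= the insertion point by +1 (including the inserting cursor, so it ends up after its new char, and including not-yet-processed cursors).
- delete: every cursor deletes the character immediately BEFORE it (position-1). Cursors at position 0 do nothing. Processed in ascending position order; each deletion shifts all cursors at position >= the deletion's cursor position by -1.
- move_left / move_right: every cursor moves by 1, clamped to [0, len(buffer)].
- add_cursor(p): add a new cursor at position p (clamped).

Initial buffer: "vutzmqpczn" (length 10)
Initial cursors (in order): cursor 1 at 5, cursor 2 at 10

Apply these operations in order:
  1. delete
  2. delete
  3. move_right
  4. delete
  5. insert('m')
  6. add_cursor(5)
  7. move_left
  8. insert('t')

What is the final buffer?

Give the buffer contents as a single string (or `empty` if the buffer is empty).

Answer: vuttmtptm

Derivation:
After op 1 (delete): buffer="vutzqpcz" (len 8), cursors c1@4 c2@8, authorship ........
After op 2 (delete): buffer="vutqpc" (len 6), cursors c1@3 c2@6, authorship ......
After op 3 (move_right): buffer="vutqpc" (len 6), cursors c1@4 c2@6, authorship ......
After op 4 (delete): buffer="vutp" (len 4), cursors c1@3 c2@4, authorship ....
After op 5 (insert('m')): buffer="vutmpm" (len 6), cursors c1@4 c2@6, authorship ...1.2
After op 6 (add_cursor(5)): buffer="vutmpm" (len 6), cursors c1@4 c3@5 c2@6, authorship ...1.2
After op 7 (move_left): buffer="vutmpm" (len 6), cursors c1@3 c3@4 c2@5, authorship ...1.2
After op 8 (insert('t')): buffer="vuttmtptm" (len 9), cursors c1@4 c3@6 c2@8, authorship ...113.22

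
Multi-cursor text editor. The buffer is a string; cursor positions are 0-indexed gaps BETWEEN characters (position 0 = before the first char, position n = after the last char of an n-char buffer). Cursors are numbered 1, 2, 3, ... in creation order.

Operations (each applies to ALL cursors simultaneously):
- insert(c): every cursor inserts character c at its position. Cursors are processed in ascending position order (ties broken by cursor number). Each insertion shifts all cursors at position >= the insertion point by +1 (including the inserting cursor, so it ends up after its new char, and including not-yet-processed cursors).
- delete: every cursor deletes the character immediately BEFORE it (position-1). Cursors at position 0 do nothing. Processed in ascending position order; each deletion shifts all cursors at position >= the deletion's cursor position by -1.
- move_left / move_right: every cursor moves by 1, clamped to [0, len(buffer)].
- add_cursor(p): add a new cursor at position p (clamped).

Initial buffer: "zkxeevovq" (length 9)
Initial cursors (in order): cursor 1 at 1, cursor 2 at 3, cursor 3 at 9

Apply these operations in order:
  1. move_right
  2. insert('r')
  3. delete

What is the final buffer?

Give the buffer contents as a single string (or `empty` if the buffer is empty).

Answer: zkxeevovq

Derivation:
After op 1 (move_right): buffer="zkxeevovq" (len 9), cursors c1@2 c2@4 c3@9, authorship .........
After op 2 (insert('r')): buffer="zkrxerevovqr" (len 12), cursors c1@3 c2@6 c3@12, authorship ..1..2.....3
After op 3 (delete): buffer="zkxeevovq" (len 9), cursors c1@2 c2@4 c3@9, authorship .........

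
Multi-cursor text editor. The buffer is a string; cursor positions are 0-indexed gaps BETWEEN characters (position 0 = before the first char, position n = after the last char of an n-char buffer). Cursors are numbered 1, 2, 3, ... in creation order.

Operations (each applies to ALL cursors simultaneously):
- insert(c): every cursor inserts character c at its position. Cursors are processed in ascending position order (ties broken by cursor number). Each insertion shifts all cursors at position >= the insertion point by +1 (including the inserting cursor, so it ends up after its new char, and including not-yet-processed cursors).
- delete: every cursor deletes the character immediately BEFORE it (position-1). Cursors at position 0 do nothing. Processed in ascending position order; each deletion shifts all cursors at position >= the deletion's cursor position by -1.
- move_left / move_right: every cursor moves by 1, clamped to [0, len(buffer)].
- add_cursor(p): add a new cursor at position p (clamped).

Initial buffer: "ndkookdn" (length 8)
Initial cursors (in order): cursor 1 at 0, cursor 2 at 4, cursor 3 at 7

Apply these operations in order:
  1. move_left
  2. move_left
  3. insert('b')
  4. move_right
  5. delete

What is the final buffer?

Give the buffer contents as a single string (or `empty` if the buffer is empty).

Answer: bdboobdn

Derivation:
After op 1 (move_left): buffer="ndkookdn" (len 8), cursors c1@0 c2@3 c3@6, authorship ........
After op 2 (move_left): buffer="ndkookdn" (len 8), cursors c1@0 c2@2 c3@5, authorship ........
After op 3 (insert('b')): buffer="bndbkoobkdn" (len 11), cursors c1@1 c2@4 c3@8, authorship 1..2...3...
After op 4 (move_right): buffer="bndbkoobkdn" (len 11), cursors c1@2 c2@5 c3@9, authorship 1..2...3...
After op 5 (delete): buffer="bdboobdn" (len 8), cursors c1@1 c2@3 c3@6, authorship 1.2..3..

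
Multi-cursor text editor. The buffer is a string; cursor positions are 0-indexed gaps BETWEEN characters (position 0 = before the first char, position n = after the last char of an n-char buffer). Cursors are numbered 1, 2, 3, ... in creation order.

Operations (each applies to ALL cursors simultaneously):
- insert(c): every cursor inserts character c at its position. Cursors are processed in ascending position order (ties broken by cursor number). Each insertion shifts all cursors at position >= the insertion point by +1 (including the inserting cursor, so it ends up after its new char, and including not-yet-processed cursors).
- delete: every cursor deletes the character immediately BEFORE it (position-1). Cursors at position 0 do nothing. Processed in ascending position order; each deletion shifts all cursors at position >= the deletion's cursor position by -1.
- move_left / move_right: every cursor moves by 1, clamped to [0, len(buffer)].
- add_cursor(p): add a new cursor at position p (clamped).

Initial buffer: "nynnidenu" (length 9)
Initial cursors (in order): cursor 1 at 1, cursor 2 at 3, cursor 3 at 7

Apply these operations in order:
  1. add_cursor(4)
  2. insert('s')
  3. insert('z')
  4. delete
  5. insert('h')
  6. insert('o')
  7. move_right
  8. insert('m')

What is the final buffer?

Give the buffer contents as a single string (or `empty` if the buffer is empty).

Answer: nshoymnshonmshoimdeshonmu

Derivation:
After op 1 (add_cursor(4)): buffer="nynnidenu" (len 9), cursors c1@1 c2@3 c4@4 c3@7, authorship .........
After op 2 (insert('s')): buffer="nsynsnsidesnu" (len 13), cursors c1@2 c2@5 c4@7 c3@11, authorship .1..2.4...3..
After op 3 (insert('z')): buffer="nszynsznszidesznu" (len 17), cursors c1@3 c2@7 c4@10 c3@15, authorship .11..22.44...33..
After op 4 (delete): buffer="nsynsnsidesnu" (len 13), cursors c1@2 c2@5 c4@7 c3@11, authorship .1..2.4...3..
After op 5 (insert('h')): buffer="nshynshnshideshnu" (len 17), cursors c1@3 c2@7 c4@10 c3@15, authorship .11..22.44...33..
After op 6 (insert('o')): buffer="nshoynshonshoideshonu" (len 21), cursors c1@4 c2@9 c4@13 c3@19, authorship .111..222.444...333..
After op 7 (move_right): buffer="nshoynshonshoideshonu" (len 21), cursors c1@5 c2@10 c4@14 c3@20, authorship .111..222.444...333..
After op 8 (insert('m')): buffer="nshoymnshonmshoimdeshonmu" (len 25), cursors c1@6 c2@12 c4@17 c3@24, authorship .111.1.222.2444.4..333.3.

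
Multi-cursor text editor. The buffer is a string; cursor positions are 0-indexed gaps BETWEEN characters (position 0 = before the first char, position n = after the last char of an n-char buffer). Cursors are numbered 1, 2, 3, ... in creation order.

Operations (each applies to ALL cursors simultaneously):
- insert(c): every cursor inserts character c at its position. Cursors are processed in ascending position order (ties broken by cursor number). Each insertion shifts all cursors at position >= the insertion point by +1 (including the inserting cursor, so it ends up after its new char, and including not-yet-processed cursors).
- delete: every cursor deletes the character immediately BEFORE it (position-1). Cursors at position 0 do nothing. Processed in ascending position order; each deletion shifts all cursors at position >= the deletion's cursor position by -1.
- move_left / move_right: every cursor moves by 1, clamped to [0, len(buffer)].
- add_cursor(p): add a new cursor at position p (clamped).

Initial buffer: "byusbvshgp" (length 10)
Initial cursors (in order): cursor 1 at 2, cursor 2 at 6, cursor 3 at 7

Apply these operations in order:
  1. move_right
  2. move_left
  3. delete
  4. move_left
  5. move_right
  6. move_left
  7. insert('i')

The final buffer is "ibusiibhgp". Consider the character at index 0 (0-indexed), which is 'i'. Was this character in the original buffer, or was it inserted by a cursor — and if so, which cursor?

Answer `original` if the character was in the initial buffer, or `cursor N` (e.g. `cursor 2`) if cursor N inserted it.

Answer: cursor 1

Derivation:
After op 1 (move_right): buffer="byusbvshgp" (len 10), cursors c1@3 c2@7 c3@8, authorship ..........
After op 2 (move_left): buffer="byusbvshgp" (len 10), cursors c1@2 c2@6 c3@7, authorship ..........
After op 3 (delete): buffer="busbhgp" (len 7), cursors c1@1 c2@4 c3@4, authorship .......
After op 4 (move_left): buffer="busbhgp" (len 7), cursors c1@0 c2@3 c3@3, authorship .......
After op 5 (move_right): buffer="busbhgp" (len 7), cursors c1@1 c2@4 c3@4, authorship .......
After op 6 (move_left): buffer="busbhgp" (len 7), cursors c1@0 c2@3 c3@3, authorship .......
After op 7 (insert('i')): buffer="ibusiibhgp" (len 10), cursors c1@1 c2@6 c3@6, authorship 1...23....
Authorship (.=original, N=cursor N): 1 . . . 2 3 . . . .
Index 0: author = 1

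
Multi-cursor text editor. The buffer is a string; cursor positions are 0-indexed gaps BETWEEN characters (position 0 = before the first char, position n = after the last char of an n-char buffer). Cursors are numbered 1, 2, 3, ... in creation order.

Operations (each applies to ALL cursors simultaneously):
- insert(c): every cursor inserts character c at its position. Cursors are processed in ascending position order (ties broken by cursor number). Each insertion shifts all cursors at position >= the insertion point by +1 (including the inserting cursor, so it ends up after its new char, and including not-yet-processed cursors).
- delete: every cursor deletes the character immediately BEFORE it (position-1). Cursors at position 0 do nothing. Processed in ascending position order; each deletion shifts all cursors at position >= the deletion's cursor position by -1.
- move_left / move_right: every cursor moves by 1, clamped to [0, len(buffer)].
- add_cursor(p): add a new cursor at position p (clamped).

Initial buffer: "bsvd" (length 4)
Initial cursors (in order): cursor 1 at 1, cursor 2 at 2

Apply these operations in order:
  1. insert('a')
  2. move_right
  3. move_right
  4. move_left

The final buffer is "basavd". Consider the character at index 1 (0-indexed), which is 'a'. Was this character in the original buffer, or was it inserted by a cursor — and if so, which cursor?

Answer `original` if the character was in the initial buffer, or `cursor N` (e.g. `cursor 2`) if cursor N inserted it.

Answer: cursor 1

Derivation:
After op 1 (insert('a')): buffer="basavd" (len 6), cursors c1@2 c2@4, authorship .1.2..
After op 2 (move_right): buffer="basavd" (len 6), cursors c1@3 c2@5, authorship .1.2..
After op 3 (move_right): buffer="basavd" (len 6), cursors c1@4 c2@6, authorship .1.2..
After op 4 (move_left): buffer="basavd" (len 6), cursors c1@3 c2@5, authorship .1.2..
Authorship (.=original, N=cursor N): . 1 . 2 . .
Index 1: author = 1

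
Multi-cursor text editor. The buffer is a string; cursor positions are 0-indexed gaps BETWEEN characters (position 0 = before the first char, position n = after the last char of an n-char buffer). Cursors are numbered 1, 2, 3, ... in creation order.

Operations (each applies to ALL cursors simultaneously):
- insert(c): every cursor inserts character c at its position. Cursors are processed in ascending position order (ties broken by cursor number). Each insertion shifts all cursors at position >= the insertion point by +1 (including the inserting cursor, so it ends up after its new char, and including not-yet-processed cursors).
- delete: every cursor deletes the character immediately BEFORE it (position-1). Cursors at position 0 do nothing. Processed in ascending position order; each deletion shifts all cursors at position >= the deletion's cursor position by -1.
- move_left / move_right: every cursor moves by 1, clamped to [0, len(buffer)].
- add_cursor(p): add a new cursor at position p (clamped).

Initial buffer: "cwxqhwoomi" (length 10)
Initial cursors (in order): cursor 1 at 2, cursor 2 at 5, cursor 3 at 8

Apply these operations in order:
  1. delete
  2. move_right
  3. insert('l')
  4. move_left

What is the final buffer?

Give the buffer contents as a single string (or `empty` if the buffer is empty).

After op 1 (delete): buffer="cxqwomi" (len 7), cursors c1@1 c2@3 c3@5, authorship .......
After op 2 (move_right): buffer="cxqwomi" (len 7), cursors c1@2 c2@4 c3@6, authorship .......
After op 3 (insert('l')): buffer="cxlqwlomli" (len 10), cursors c1@3 c2@6 c3@9, authorship ..1..2..3.
After op 4 (move_left): buffer="cxlqwlomli" (len 10), cursors c1@2 c2@5 c3@8, authorship ..1..2..3.

Answer: cxlqwlomli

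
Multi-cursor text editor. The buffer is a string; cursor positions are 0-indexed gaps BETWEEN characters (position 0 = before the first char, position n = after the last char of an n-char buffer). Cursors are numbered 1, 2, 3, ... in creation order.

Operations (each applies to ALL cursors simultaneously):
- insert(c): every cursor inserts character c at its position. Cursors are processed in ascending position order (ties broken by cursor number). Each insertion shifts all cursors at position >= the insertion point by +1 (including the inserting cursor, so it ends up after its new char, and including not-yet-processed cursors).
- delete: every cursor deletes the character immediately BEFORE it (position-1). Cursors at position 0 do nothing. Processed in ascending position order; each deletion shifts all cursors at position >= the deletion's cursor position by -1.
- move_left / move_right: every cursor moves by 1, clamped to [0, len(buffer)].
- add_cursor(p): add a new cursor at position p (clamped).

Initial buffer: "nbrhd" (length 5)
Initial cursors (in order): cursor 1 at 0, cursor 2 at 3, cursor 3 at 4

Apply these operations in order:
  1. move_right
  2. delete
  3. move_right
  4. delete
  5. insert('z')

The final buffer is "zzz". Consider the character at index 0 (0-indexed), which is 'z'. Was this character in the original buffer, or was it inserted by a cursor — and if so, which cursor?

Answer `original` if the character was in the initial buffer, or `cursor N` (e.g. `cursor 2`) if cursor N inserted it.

Answer: cursor 1

Derivation:
After op 1 (move_right): buffer="nbrhd" (len 5), cursors c1@1 c2@4 c3@5, authorship .....
After op 2 (delete): buffer="br" (len 2), cursors c1@0 c2@2 c3@2, authorship ..
After op 3 (move_right): buffer="br" (len 2), cursors c1@1 c2@2 c3@2, authorship ..
After op 4 (delete): buffer="" (len 0), cursors c1@0 c2@0 c3@0, authorship 
After op 5 (insert('z')): buffer="zzz" (len 3), cursors c1@3 c2@3 c3@3, authorship 123
Authorship (.=original, N=cursor N): 1 2 3
Index 0: author = 1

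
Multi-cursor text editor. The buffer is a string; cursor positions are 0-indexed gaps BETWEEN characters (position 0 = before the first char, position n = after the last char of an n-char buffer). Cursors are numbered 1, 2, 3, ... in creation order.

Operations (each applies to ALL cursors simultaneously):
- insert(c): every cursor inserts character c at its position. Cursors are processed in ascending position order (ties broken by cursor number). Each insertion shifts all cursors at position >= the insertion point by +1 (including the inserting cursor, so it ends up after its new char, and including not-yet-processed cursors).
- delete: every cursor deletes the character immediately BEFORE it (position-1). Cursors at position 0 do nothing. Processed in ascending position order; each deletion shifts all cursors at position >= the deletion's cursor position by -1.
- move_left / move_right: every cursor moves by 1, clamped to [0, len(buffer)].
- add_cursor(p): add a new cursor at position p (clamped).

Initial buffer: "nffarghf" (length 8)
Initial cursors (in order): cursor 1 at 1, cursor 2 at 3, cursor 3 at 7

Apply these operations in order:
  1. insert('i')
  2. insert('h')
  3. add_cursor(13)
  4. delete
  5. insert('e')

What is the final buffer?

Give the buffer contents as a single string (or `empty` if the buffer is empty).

Answer: nieffieargheef

Derivation:
After op 1 (insert('i')): buffer="niffiarghif" (len 11), cursors c1@2 c2@5 c3@10, authorship .1..2....3.
After op 2 (insert('h')): buffer="nihffiharghihf" (len 14), cursors c1@3 c2@7 c3@13, authorship .11..22....33.
After op 3 (add_cursor(13)): buffer="nihffiharghihf" (len 14), cursors c1@3 c2@7 c3@13 c4@13, authorship .11..22....33.
After op 4 (delete): buffer="niffiarghf" (len 10), cursors c1@2 c2@5 c3@9 c4@9, authorship .1..2.....
After op 5 (insert('e')): buffer="nieffieargheef" (len 14), cursors c1@3 c2@7 c3@13 c4@13, authorship .11..22....34.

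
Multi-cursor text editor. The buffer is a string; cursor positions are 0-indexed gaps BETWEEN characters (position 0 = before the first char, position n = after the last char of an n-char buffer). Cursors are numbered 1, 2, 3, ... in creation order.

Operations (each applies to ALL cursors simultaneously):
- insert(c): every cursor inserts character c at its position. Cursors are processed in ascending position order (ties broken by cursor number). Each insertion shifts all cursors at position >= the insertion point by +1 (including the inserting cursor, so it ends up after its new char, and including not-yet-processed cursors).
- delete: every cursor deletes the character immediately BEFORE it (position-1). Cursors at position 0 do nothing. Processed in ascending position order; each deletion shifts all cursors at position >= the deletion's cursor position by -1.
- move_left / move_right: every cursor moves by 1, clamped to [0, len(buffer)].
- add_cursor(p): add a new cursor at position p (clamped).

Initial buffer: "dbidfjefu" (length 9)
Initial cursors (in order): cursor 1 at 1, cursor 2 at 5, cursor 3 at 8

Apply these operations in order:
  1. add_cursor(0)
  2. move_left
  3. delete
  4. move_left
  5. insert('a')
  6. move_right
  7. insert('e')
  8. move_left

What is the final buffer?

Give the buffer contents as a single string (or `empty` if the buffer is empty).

After op 1 (add_cursor(0)): buffer="dbidfjefu" (len 9), cursors c4@0 c1@1 c2@5 c3@8, authorship .........
After op 2 (move_left): buffer="dbidfjefu" (len 9), cursors c1@0 c4@0 c2@4 c3@7, authorship .........
After op 3 (delete): buffer="dbifjfu" (len 7), cursors c1@0 c4@0 c2@3 c3@5, authorship .......
After op 4 (move_left): buffer="dbifjfu" (len 7), cursors c1@0 c4@0 c2@2 c3@4, authorship .......
After op 5 (insert('a')): buffer="aadbaifajfu" (len 11), cursors c1@2 c4@2 c2@5 c3@8, authorship 14..2..3...
After op 6 (move_right): buffer="aadbaifajfu" (len 11), cursors c1@3 c4@3 c2@6 c3@9, authorship 14..2..3...
After op 7 (insert('e')): buffer="aadeebaiefajefu" (len 15), cursors c1@5 c4@5 c2@9 c3@13, authorship 14.14.2.2.3.3..
After op 8 (move_left): buffer="aadeebaiefajefu" (len 15), cursors c1@4 c4@4 c2@8 c3@12, authorship 14.14.2.2.3.3..

Answer: aadeebaiefajefu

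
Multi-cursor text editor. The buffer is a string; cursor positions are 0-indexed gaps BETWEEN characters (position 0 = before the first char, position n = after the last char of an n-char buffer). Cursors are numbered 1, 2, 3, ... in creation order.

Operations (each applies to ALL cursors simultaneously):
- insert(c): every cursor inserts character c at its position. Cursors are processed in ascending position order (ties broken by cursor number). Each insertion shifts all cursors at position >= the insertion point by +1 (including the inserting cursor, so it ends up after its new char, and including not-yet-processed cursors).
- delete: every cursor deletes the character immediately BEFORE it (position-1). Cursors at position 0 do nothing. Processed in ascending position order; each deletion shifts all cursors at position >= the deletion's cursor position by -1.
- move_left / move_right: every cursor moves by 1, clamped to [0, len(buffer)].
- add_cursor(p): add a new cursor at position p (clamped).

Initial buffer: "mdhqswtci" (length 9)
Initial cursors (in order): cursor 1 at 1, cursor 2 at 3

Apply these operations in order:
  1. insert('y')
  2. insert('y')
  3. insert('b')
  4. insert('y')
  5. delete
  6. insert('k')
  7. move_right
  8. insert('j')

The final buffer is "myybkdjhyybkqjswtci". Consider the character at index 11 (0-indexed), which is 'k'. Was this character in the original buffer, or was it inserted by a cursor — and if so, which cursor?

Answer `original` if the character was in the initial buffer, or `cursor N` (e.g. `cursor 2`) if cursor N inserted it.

Answer: cursor 2

Derivation:
After op 1 (insert('y')): buffer="mydhyqswtci" (len 11), cursors c1@2 c2@5, authorship .1..2......
After op 2 (insert('y')): buffer="myydhyyqswtci" (len 13), cursors c1@3 c2@7, authorship .11..22......
After op 3 (insert('b')): buffer="myybdhyybqswtci" (len 15), cursors c1@4 c2@9, authorship .111..222......
After op 4 (insert('y')): buffer="myybydhyybyqswtci" (len 17), cursors c1@5 c2@11, authorship .1111..2222......
After op 5 (delete): buffer="myybdhyybqswtci" (len 15), cursors c1@4 c2@9, authorship .111..222......
After op 6 (insert('k')): buffer="myybkdhyybkqswtci" (len 17), cursors c1@5 c2@11, authorship .1111..2222......
After op 7 (move_right): buffer="myybkdhyybkqswtci" (len 17), cursors c1@6 c2@12, authorship .1111..2222......
After op 8 (insert('j')): buffer="myybkdjhyybkqjswtci" (len 19), cursors c1@7 c2@14, authorship .1111.1.2222.2.....
Authorship (.=original, N=cursor N): . 1 1 1 1 . 1 . 2 2 2 2 . 2 . . . . .
Index 11: author = 2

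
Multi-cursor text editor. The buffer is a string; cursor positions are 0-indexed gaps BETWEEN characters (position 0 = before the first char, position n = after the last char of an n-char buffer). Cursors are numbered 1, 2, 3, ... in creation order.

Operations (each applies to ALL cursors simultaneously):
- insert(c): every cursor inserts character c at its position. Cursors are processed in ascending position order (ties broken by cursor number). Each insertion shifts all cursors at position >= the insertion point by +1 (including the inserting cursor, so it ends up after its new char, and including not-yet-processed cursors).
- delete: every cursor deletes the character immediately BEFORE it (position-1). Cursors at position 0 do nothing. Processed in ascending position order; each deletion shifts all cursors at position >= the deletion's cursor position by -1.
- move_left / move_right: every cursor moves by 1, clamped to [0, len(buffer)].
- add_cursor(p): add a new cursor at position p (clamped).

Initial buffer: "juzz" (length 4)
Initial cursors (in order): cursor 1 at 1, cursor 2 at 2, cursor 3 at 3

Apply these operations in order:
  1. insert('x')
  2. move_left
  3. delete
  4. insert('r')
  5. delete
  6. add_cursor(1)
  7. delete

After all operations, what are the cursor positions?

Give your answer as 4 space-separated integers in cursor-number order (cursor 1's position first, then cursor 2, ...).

Answer: 0 0 0 0

Derivation:
After op 1 (insert('x')): buffer="jxuxzxz" (len 7), cursors c1@2 c2@4 c3@6, authorship .1.2.3.
After op 2 (move_left): buffer="jxuxzxz" (len 7), cursors c1@1 c2@3 c3@5, authorship .1.2.3.
After op 3 (delete): buffer="xxxz" (len 4), cursors c1@0 c2@1 c3@2, authorship 123.
After op 4 (insert('r')): buffer="rxrxrxz" (len 7), cursors c1@1 c2@3 c3@5, authorship 112233.
After op 5 (delete): buffer="xxxz" (len 4), cursors c1@0 c2@1 c3@2, authorship 123.
After op 6 (add_cursor(1)): buffer="xxxz" (len 4), cursors c1@0 c2@1 c4@1 c3@2, authorship 123.
After op 7 (delete): buffer="xz" (len 2), cursors c1@0 c2@0 c3@0 c4@0, authorship 3.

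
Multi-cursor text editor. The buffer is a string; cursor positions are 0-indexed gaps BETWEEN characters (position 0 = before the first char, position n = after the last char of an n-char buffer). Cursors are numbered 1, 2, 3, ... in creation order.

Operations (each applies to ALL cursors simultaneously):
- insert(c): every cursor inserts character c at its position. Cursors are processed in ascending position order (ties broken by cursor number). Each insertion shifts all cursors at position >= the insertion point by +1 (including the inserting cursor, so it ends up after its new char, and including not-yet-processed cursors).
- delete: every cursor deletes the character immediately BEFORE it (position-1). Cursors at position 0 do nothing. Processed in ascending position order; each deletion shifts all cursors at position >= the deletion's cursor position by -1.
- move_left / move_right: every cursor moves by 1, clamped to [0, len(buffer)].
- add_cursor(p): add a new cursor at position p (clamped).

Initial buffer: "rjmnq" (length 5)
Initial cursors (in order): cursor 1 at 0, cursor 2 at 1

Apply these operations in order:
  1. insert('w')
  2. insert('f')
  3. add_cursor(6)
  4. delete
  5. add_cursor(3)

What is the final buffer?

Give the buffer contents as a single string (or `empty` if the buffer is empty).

Answer: wrwmnq

Derivation:
After op 1 (insert('w')): buffer="wrwjmnq" (len 7), cursors c1@1 c2@3, authorship 1.2....
After op 2 (insert('f')): buffer="wfrwfjmnq" (len 9), cursors c1@2 c2@5, authorship 11.22....
After op 3 (add_cursor(6)): buffer="wfrwfjmnq" (len 9), cursors c1@2 c2@5 c3@6, authorship 11.22....
After op 4 (delete): buffer="wrwmnq" (len 6), cursors c1@1 c2@3 c3@3, authorship 1.2...
After op 5 (add_cursor(3)): buffer="wrwmnq" (len 6), cursors c1@1 c2@3 c3@3 c4@3, authorship 1.2...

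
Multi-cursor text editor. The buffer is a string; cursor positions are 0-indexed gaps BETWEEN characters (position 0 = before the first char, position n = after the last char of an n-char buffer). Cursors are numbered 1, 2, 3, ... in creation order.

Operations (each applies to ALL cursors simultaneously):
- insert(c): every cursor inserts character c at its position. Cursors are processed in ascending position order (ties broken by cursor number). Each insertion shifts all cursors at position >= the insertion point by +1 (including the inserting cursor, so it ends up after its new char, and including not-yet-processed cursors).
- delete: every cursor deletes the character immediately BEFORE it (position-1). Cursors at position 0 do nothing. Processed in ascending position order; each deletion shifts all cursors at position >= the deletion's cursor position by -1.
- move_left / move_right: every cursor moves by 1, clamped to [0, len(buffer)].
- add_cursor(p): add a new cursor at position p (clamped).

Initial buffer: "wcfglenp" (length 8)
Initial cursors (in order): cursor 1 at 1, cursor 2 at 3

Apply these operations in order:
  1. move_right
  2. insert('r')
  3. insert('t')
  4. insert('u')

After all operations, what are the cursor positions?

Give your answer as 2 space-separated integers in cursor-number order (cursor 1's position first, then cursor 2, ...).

Answer: 5 10

Derivation:
After op 1 (move_right): buffer="wcfglenp" (len 8), cursors c1@2 c2@4, authorship ........
After op 2 (insert('r')): buffer="wcrfgrlenp" (len 10), cursors c1@3 c2@6, authorship ..1..2....
After op 3 (insert('t')): buffer="wcrtfgrtlenp" (len 12), cursors c1@4 c2@8, authorship ..11..22....
After op 4 (insert('u')): buffer="wcrtufgrtulenp" (len 14), cursors c1@5 c2@10, authorship ..111..222....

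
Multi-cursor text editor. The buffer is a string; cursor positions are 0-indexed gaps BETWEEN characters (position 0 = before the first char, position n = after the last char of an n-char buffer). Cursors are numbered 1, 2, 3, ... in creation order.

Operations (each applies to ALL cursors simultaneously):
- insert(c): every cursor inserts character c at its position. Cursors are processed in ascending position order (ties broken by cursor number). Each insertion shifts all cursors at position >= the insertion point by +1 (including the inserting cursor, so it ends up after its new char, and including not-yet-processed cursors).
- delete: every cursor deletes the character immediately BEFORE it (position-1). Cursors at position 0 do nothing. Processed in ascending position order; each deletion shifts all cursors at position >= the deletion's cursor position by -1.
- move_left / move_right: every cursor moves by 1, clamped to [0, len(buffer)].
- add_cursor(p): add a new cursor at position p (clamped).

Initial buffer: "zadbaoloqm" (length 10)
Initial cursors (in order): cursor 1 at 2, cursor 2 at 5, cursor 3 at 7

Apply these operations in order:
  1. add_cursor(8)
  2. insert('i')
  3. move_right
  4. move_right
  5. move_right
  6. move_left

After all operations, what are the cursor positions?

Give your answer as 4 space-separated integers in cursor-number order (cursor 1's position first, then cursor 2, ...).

Answer: 5 9 12 13

Derivation:
After op 1 (add_cursor(8)): buffer="zadbaoloqm" (len 10), cursors c1@2 c2@5 c3@7 c4@8, authorship ..........
After op 2 (insert('i')): buffer="zaidbaiolioiqm" (len 14), cursors c1@3 c2@7 c3@10 c4@12, authorship ..1...2..3.4..
After op 3 (move_right): buffer="zaidbaiolioiqm" (len 14), cursors c1@4 c2@8 c3@11 c4@13, authorship ..1...2..3.4..
After op 4 (move_right): buffer="zaidbaiolioiqm" (len 14), cursors c1@5 c2@9 c3@12 c4@14, authorship ..1...2..3.4..
After op 5 (move_right): buffer="zaidbaiolioiqm" (len 14), cursors c1@6 c2@10 c3@13 c4@14, authorship ..1...2..3.4..
After op 6 (move_left): buffer="zaidbaiolioiqm" (len 14), cursors c1@5 c2@9 c3@12 c4@13, authorship ..1...2..3.4..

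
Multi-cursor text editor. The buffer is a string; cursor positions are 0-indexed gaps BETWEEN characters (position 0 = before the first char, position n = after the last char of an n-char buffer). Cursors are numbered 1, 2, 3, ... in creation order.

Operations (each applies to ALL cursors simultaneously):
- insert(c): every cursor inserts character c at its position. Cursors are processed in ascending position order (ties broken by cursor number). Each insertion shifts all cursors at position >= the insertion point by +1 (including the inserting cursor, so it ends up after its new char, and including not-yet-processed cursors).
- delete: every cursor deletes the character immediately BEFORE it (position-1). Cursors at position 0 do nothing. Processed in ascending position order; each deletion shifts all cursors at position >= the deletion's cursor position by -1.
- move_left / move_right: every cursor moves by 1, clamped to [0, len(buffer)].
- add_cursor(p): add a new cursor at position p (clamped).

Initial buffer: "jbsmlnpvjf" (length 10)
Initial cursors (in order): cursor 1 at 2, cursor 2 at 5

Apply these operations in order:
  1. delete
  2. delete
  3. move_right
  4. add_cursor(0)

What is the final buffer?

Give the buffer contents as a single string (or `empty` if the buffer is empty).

Answer: snpvjf

Derivation:
After op 1 (delete): buffer="jsmnpvjf" (len 8), cursors c1@1 c2@3, authorship ........
After op 2 (delete): buffer="snpvjf" (len 6), cursors c1@0 c2@1, authorship ......
After op 3 (move_right): buffer="snpvjf" (len 6), cursors c1@1 c2@2, authorship ......
After op 4 (add_cursor(0)): buffer="snpvjf" (len 6), cursors c3@0 c1@1 c2@2, authorship ......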